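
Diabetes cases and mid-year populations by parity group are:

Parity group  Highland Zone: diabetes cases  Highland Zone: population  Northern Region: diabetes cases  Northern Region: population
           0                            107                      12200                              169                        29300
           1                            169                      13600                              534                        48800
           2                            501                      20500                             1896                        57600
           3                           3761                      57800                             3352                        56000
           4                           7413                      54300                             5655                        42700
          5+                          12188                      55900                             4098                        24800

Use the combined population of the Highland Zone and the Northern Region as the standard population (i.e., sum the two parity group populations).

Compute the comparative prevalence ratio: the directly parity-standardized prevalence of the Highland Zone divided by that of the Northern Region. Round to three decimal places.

Parity-specific rates per 1000 for the Highland Zone: 8.770, 12.426, 24.439, 65.069, 136.519, 218.032.
For the Northern Region: 5.768, 10.943, 32.917, 59.857, 132.436, 165.242.
Combined standard total = 473500; weights = 0.0876, 0.1318, 0.1649, 0.2403, 0.2049, 0.1704.
The Highland Zone: 0.0876×8.770 + 0.1318×12.426 + 0.1649×24.439 + 0.2403×65.069 + 0.2049×136.519 + 0.1704×218.032 = 87.2028 per 1000.
The Northern Region: 0.0876×5.768 + 0.1318×10.943 + 0.1649×32.917 + 0.2403×59.857 + 0.2049×132.436 + 0.1704×165.242 = 77.0560 per 1000.
Ratio = 87.2028 ÷ 77.0560 = 1.13168.

1.132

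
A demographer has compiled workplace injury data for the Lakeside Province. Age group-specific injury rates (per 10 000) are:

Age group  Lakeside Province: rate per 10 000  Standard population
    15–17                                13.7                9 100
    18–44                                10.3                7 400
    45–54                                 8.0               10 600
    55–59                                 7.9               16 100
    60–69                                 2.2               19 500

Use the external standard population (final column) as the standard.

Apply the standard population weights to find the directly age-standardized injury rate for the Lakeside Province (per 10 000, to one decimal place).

7.3

Standard total = 62 700; weights = 0.1451, 0.1180, 0.1691, 0.2568, 0.3110.
Standardized rate: 0.1451×13.7 + 0.1180×10.3 + 0.1691×8.0 + 0.2568×7.9 + 0.3110×2.2 = 7.2692 per 10 000.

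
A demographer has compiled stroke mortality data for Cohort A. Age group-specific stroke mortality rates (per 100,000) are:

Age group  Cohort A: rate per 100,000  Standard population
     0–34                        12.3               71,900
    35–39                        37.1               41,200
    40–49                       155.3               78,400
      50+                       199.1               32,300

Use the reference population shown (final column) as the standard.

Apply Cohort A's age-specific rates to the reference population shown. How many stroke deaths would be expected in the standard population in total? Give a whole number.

Expected stroke deaths = Σ (standard pop × age-specific rate ÷ 100,000)
= 71,900×12.3/100,000 + 41,200×37.1/100,000 + 78,400×155.3/100,000 + 32,300×199.1/100,000
= 8.84 + 15.29 + 121.76 + 64.31 = 210.19.

210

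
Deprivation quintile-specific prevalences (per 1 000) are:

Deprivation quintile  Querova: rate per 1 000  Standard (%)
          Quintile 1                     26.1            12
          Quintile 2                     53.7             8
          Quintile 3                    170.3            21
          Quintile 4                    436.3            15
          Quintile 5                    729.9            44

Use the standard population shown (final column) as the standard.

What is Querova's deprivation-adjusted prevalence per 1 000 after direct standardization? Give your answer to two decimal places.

Standard weights: 0.12, 0.08, 0.21, 0.15, 0.44.
Standardized rate: 0.1200×26.1 + 0.0800×53.7 + 0.2100×170.3 + 0.1500×436.3 + 0.4400×729.9 = 429.7920 per 1 000.

429.79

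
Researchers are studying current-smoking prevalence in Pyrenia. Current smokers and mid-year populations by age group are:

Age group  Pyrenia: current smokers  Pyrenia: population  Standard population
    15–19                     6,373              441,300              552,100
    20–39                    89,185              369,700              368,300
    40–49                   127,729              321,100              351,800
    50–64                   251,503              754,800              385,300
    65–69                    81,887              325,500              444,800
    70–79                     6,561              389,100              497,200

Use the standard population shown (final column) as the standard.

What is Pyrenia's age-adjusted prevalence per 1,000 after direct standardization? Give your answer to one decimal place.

186.7

Age-specific rates per 1,000 for Pyrenia: 14.441, 241.236, 397.786, 333.205, 251.573, 16.862.
Standard total = 2,599,500; weights = 0.2124, 0.1417, 0.1353, 0.1482, 0.1711, 0.1913.
Standardized rate: 0.2124×14.441 + 0.1417×241.236 + 0.1353×397.786 + 0.1482×333.205 + 0.1711×251.573 + 0.1913×16.862 = 186.7392 per 1,000.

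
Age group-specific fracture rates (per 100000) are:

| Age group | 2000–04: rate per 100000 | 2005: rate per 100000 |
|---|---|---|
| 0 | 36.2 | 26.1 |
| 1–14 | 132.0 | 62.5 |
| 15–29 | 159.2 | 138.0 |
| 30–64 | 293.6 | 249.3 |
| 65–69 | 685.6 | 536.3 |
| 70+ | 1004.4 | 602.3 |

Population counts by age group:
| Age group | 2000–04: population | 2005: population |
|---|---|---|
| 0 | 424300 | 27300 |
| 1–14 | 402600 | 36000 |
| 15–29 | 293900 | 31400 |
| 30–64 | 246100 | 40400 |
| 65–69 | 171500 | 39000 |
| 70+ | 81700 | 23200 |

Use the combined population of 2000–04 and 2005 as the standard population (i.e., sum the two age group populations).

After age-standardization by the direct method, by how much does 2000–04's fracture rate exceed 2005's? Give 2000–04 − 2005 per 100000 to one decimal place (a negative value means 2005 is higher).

70.6

Combined standard total = 1817400; weights = 0.2485, 0.2413, 0.1790, 0.1576, 0.1158, 0.0577.
2000–04: 0.2485×36.2 + 0.2413×132.0 + 0.1790×159.2 + 0.1576×293.6 + 0.1158×685.6 + 0.0577×1004.4 = 253.0140 per 100000.
2005: 0.2485×26.1 + 0.2413×62.5 + 0.1790×138.0 + 0.1576×249.3 + 0.1158×536.3 + 0.0577×602.3 = 182.4516 per 100000.
Difference = 253.0140 − 182.4516 = 70.5624.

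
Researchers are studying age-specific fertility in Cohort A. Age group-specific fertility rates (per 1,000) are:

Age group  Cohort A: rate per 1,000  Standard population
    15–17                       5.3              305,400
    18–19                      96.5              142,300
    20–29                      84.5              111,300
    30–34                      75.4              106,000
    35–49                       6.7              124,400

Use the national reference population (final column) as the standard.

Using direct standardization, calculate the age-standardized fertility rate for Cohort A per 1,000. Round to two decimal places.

Standard total = 789,400; weights = 0.3869, 0.1803, 0.1410, 0.1343, 0.1576.
Standardized rate: 0.3869×5.3 + 0.1803×96.5 + 0.1410×84.5 + 0.1343×75.4 + 0.1576×6.7 = 42.5403 per 1,000.

42.54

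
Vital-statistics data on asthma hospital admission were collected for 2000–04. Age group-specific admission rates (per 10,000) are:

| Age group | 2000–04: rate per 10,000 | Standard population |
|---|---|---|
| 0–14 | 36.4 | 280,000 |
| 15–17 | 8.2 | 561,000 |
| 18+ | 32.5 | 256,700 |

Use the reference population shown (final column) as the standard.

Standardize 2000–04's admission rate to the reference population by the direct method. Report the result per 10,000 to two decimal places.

Standard total = 1,097,700; weights = 0.2551, 0.5111, 0.2339.
Standardized rate: 0.2551×36.4 + 0.5111×8.2 + 0.2339×32.5 = 21.0758 per 10,000.

21.08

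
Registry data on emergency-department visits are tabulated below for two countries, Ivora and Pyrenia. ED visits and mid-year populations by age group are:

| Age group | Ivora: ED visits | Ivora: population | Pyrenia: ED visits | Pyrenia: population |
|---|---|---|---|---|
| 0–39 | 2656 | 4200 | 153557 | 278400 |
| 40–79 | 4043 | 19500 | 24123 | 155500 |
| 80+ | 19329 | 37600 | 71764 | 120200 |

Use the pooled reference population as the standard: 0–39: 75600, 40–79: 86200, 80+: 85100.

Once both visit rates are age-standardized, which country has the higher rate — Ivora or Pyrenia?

Ivora

Age-specific rates per 1000 for Ivora: 632.381, 207.333, 514.069.
For Pyrenia: 551.570, 155.132, 597.038.
Standard total = 246900; weights = 0.3062, 0.3491, 0.3447.
Ivora: 0.3062×632.381 + 0.3491×207.333 + 0.3447×514.069 = 443.2054 per 1000.
Pyrenia: 0.3062×551.570 + 0.3491×155.132 + 0.3447×597.038 = 428.8335 per 1000.
The crude rates (424.60 vs 450.18) would put Pyrenia higher, but that reflects its age composition; once standardized to a common age structure, Ivora has the higher underlying rate.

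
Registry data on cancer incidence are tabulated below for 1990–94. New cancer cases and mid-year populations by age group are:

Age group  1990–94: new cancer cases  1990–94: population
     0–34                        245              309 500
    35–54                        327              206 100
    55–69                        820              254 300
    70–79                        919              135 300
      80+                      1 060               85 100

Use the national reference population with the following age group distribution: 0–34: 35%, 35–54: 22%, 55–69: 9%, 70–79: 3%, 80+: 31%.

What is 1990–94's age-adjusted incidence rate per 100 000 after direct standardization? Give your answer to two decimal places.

498.14

Age-specific rates per 100 000 for 1990–94: 79.16, 158.66, 322.45, 679.23, 1245.59.
Standard weights: 0.35, 0.22, 0.09, 0.03, 0.31.
Standardized rate: 0.3500×79.16 + 0.2200×158.66 + 0.0900×322.45 + 0.0300×679.23 + 0.3100×1245.59 = 498.1431 per 100 000.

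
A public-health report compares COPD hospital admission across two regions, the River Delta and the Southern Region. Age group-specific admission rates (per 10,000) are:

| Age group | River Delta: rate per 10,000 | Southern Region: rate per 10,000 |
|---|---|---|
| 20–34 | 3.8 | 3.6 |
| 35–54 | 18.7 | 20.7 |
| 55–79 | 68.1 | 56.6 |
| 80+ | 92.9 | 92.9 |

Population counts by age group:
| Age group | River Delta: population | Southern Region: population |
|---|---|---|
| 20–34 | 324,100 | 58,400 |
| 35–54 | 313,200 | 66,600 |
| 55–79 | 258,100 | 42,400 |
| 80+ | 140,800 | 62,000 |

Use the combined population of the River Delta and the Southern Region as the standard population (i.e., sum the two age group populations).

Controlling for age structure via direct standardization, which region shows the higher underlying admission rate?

River Delta

Combined standard total = 1,265,600; weights = 0.3022, 0.3001, 0.2374, 0.1602.
The River Delta: 0.3022×3.8 + 0.3001×18.7 + 0.2374×68.1 + 0.1602×92.9 = 37.8160 per 10,000.
The Southern Region: 0.3022×3.6 + 0.3001×20.7 + 0.2374×56.6 + 0.1602×92.9 = 35.6252 per 10,000.
The crude rates (36.43 vs 42.50) would put the Southern Region higher, but that reflects its age composition; once standardized to a common age structure, the River Delta has the higher underlying rate.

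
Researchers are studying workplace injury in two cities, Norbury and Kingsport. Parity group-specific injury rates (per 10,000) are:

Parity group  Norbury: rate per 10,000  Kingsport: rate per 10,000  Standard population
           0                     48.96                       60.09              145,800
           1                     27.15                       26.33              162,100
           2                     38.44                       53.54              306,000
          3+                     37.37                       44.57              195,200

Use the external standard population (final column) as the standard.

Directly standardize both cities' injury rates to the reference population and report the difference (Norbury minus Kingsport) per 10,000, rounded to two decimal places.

Standard total = 809,100; weights = 0.1802, 0.2003, 0.3782, 0.2413.
Norbury: 0.1802×48.96 + 0.2003×27.15 + 0.3782×38.44 + 0.2413×37.37 = 37.8157 per 10,000.
Kingsport: 0.1802×60.09 + 0.2003×26.33 + 0.3782×53.54 + 0.2413×44.57 = 47.1048 per 10,000.
Difference = 37.8157 − 47.1048 = -9.2892.

-9.29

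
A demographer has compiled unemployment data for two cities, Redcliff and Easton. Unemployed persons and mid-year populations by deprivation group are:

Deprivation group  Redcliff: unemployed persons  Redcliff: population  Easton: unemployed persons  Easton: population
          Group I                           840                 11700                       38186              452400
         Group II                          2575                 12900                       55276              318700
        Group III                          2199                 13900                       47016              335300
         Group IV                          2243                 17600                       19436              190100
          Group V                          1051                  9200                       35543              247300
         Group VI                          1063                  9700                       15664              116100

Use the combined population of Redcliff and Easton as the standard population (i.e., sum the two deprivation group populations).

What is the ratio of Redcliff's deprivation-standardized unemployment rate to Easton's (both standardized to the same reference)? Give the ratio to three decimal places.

Deprivation-specific rates per 1000 for Redcliff: 71.795, 199.612, 158.201, 127.443, 114.239, 109.588.
For Easton: 84.408, 173.442, 140.221, 102.241, 143.724, 134.918.
Combined standard total = 1734900; weights = 0.2675, 0.1911, 0.2013, 0.1197, 0.1478, 0.0725.
Redcliff: 0.2675×71.795 + 0.1911×199.612 + 0.2013×158.201 + 0.1197×127.443 + 0.1478×114.239 + 0.0725×109.588 = 129.2950 per 1000.
Easton: 0.2675×84.408 + 0.1911×173.442 + 0.2013×140.221 + 0.1197×102.241 + 0.1478×143.724 + 0.0725×134.918 = 127.2266 per 1000.
Ratio = 129.2950 ÷ 127.2266 = 1.01626.

1.016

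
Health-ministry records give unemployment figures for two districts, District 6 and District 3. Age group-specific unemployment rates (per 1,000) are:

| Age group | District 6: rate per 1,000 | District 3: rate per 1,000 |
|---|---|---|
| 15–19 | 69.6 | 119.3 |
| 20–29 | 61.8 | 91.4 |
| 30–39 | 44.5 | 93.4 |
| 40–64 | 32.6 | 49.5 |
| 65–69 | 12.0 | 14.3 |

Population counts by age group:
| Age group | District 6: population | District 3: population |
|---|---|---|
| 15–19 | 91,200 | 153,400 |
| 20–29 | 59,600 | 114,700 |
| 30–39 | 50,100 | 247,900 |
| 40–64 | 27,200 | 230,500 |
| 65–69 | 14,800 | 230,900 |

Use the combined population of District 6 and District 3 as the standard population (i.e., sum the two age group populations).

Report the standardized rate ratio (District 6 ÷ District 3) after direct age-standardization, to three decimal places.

Combined standard total = 1,220,300; weights = 0.2004, 0.1428, 0.2442, 0.2112, 0.2013.
District 6: 0.2004×69.6 + 0.1428×61.8 + 0.2442×44.5 + 0.2112×32.6 + 0.2013×12.0 = 42.9454 per 1,000.
District 3: 0.2004×119.3 + 0.1428×91.4 + 0.2442×93.4 + 0.2112×49.5 + 0.2013×14.3 = 73.1088 per 1,000.
Ratio = 42.9454 ÷ 73.1088 = 0.58742.

0.587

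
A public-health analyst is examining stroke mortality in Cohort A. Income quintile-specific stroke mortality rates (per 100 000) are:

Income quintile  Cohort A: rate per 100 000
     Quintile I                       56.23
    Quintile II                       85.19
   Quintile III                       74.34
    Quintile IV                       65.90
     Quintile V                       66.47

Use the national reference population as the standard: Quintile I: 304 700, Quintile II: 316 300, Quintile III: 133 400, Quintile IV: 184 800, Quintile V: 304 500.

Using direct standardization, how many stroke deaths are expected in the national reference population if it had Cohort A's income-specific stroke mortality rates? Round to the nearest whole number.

Expected stroke deaths = Σ (standard pop × income-specific rate ÷ 100 000)
= 304 700×56.23/100 000 + 316 300×85.19/100 000 + 133 400×74.34/100 000 + 184 800×65.90/100 000 + 304 500×66.47/100 000
= 171.33 + 269.46 + 99.17 + 121.78 + 202.40 = 864.14.

864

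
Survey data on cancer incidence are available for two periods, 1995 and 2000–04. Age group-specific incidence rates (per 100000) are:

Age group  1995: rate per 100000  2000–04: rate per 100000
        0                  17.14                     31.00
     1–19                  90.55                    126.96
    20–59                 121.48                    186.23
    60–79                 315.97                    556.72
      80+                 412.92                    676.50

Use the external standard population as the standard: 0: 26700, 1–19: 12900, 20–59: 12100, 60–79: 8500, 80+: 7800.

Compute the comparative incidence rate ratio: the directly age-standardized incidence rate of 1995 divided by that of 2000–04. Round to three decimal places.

Standard total = 68000; weights = 0.3926, 0.1897, 0.1779, 0.1250, 0.1147.
1995: 0.3926×17.14 + 0.1897×90.55 + 0.1779×121.48 + 0.1250×315.97 + 0.1147×412.92 = 132.3847 per 100000.
2000–04: 0.3926×31.00 + 0.1897×126.96 + 0.1779×186.23 + 0.1250×556.72 + 0.1147×676.50 = 216.5836 per 100000.
Ratio = 132.3847 ÷ 216.5836 = 0.61124.

0.611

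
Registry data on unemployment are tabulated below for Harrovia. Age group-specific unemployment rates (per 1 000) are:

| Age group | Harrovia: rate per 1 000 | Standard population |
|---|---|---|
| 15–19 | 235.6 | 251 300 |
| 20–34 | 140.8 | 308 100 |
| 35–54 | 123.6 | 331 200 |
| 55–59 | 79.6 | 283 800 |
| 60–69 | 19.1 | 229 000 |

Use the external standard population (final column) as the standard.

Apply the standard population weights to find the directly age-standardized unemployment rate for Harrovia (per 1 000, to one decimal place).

Standard total = 1 403 400; weights = 0.1791, 0.2195, 0.2360, 0.2022, 0.1632.
Standardized rate: 0.1791×235.6 + 0.2195×140.8 + 0.2360×123.6 + 0.2022×79.6 + 0.1632×19.1 = 121.4817 per 1 000.

121.5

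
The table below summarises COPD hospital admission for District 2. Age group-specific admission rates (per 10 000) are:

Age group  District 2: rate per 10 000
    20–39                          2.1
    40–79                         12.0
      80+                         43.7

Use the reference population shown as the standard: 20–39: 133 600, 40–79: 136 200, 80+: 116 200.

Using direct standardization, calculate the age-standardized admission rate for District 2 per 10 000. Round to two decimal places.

18.12

Standard total = 386 000; weights = 0.3461, 0.3528, 0.3010.
Standardized rate: 0.3461×2.1 + 0.3528×12.0 + 0.3010×43.7 = 18.1163 per 10 000.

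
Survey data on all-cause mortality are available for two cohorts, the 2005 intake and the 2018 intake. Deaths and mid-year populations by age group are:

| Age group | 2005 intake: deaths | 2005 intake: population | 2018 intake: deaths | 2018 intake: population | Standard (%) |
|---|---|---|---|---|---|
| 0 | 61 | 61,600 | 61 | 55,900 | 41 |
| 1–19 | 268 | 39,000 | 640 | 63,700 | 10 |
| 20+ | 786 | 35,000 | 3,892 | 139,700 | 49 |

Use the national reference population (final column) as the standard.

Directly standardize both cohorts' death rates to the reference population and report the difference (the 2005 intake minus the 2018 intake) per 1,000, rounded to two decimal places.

-3.01

Age-specific rates per 1,000 for the 2005 intake: 0.990, 6.872, 22.457.
For the 2018 intake: 1.091, 10.047, 27.860.
Standard weights: 0.41, 0.10, 0.49.
The 2005 intake: 0.4100×0.990 + 0.1000×6.872 + 0.4900×22.457 = 12.0972 per 1,000.
The 2018 intake: 0.4100×1.091 + 0.1000×10.047 + 0.4900×27.860 = 15.1034 per 1,000.
Difference = 12.0972 − 15.1034 = -3.0062.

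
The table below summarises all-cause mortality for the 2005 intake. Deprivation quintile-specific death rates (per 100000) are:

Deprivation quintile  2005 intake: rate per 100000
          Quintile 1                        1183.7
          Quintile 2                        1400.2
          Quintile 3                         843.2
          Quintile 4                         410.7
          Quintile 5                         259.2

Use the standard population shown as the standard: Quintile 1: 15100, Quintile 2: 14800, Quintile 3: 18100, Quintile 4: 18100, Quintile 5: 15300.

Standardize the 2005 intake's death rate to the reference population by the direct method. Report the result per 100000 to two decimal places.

Standard total = 81400; weights = 0.1855, 0.1818, 0.2224, 0.2224, 0.1880.
Standardized rate: 0.1855×1183.7 + 0.1818×1400.2 + 0.2224×843.2 + 0.2224×410.7 + 0.1880×259.2 = 801.6975 per 100000.

801.70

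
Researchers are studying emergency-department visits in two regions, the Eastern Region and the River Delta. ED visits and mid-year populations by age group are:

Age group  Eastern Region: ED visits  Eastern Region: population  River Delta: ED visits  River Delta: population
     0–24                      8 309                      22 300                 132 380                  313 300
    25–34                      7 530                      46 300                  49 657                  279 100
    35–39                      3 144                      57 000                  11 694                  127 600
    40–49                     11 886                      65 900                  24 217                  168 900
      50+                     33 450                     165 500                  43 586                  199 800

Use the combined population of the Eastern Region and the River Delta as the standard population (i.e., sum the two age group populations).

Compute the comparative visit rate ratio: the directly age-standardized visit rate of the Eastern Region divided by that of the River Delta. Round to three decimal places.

Age-specific rates per 1 000 for the Eastern Region: 372.601, 162.635, 55.158, 180.364, 202.115.
For the River Delta: 422.534, 177.918, 91.646, 143.381, 218.148.
Combined standard total = 1 445 700; weights = 0.2321, 0.2251, 0.1277, 0.1624, 0.2527.
The Eastern Region: 0.2321×372.601 + 0.2251×162.635 + 0.1277×55.158 + 0.1624×180.364 + 0.2527×202.115 = 210.5074 per 1 000.
The River Delta: 0.2321×422.534 + 0.2251×177.918 + 0.1277×91.646 + 0.1624×143.381 + 0.2527×218.148 = 228.2425 per 1 000.
Ratio = 210.5074 ÷ 228.2425 = 0.92230.

0.922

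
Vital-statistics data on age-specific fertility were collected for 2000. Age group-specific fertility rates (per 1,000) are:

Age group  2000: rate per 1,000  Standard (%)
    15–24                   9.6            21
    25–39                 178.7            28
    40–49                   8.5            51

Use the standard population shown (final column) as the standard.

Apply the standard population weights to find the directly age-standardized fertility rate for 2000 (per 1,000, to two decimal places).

56.39

Standard weights: 0.21, 0.28, 0.51.
Standardized rate: 0.2100×9.6 + 0.2800×178.7 + 0.5100×8.5 = 56.3870 per 1,000.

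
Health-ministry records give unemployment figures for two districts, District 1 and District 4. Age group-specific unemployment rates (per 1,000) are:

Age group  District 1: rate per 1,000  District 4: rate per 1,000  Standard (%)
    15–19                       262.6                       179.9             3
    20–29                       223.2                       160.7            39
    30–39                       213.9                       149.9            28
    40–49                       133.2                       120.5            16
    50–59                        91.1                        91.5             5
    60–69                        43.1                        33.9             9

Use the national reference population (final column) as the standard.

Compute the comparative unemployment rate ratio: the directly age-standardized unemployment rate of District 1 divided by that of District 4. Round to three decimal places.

Standard weights: 0.03, 0.39, 0.28, 0.16, 0.05, 0.09.
District 1: 0.0300×262.6 + 0.3900×223.2 + 0.2800×213.9 + 0.1600×133.2 + 0.0500×91.1 + 0.0900×43.1 = 184.5640 per 1,000.
District 4: 0.0300×179.9 + 0.3900×160.7 + 0.2800×149.9 + 0.1600×120.5 + 0.0500×91.5 + 0.0900×33.9 = 136.9480 per 1,000.
Ratio = 184.5640 ÷ 136.9480 = 1.34769.

1.348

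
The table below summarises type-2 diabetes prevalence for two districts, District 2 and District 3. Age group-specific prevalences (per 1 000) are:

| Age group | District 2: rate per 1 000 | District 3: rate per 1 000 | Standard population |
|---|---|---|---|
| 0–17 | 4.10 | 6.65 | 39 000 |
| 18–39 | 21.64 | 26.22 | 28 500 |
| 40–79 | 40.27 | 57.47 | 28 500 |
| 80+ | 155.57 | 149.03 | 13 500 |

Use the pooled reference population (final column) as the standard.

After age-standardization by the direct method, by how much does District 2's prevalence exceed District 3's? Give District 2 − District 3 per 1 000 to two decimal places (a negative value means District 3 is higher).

-5.77

Standard total = 109 500; weights = 0.3562, 0.2603, 0.2603, 0.1233.
District 2: 0.3562×4.10 + 0.2603×21.64 + 0.2603×40.27 + 0.1233×155.57 = 36.7537 per 1 000.
District 3: 0.3562×6.65 + 0.2603×26.22 + 0.2603×57.47 + 0.1233×149.03 = 42.5244 per 1 000.
Difference = 36.7537 − 42.5244 = -5.7707.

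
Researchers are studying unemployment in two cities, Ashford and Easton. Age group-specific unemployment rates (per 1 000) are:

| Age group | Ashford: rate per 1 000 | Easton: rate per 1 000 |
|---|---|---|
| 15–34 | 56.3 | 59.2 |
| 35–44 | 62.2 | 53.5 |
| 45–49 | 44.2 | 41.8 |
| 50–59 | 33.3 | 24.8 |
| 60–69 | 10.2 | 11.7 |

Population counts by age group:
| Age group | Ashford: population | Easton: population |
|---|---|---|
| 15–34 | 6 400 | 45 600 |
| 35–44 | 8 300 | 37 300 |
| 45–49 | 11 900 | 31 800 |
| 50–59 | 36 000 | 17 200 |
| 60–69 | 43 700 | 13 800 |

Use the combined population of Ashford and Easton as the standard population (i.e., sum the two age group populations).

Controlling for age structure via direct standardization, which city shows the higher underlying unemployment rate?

Combined standard total = 252 000; weights = 0.2063, 0.1810, 0.1734, 0.2111, 0.2282.
Ashford: 0.2063×56.3 + 0.1810×62.2 + 0.1734×44.2 + 0.2111×33.3 + 0.2282×10.2 = 39.8949 per 1 000.
Easton: 0.2063×59.2 + 0.1810×53.5 + 0.1734×41.8 + 0.2111×24.8 + 0.2282×11.7 = 37.0507 per 1 000.
The crude rates (28.67 vs 45.38) would put Easton higher, but that reflects its age composition; once standardized to a common age structure, Ashford has the higher underlying rate.

Ashford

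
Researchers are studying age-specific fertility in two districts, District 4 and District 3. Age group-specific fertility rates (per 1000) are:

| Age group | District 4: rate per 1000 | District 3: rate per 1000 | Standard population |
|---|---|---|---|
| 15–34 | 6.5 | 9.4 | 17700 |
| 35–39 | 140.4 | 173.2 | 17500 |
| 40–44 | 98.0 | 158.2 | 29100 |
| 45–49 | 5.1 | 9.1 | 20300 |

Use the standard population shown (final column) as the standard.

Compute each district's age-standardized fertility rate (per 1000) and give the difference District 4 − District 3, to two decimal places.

-29.06

Standard total = 84600; weights = 0.2092, 0.2069, 0.3440, 0.2400.
District 4: 0.2092×6.5 + 0.2069×140.4 + 0.3440×98.0 + 0.2400×5.1 = 65.3355 per 1000.
District 3: 0.2092×9.4 + 0.2069×173.2 + 0.3440×158.2 + 0.2400×9.1 = 94.3940 per 1000.
Difference = 65.3355 − 94.3940 = -29.0585.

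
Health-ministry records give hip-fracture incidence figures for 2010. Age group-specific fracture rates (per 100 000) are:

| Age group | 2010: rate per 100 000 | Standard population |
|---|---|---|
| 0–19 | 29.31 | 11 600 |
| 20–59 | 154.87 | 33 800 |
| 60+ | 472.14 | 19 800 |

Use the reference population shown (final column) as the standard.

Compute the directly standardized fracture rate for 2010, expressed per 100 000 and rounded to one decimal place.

Standard total = 65 200; weights = 0.1779, 0.5184, 0.3037.
Standardized rate: 0.1779×29.31 + 0.5184×154.87 + 0.3037×472.14 = 228.8800 per 100 000.

228.9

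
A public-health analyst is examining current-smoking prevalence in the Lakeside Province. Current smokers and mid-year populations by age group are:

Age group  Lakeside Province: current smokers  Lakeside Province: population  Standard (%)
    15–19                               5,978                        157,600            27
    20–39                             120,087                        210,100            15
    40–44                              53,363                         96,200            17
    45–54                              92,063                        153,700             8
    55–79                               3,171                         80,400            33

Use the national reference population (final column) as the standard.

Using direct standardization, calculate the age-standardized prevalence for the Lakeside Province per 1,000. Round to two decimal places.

251.21

Age-specific rates per 1,000 for the Lakeside Province: 37.931, 571.571, 554.709, 598.979, 39.440.
Standard weights: 0.27, 0.15, 0.17, 0.08, 0.33.
Standardized rate: 0.2700×37.931 + 0.1500×571.571 + 0.1700×554.709 + 0.0800×598.979 + 0.3300×39.440 = 251.2112 per 1,000.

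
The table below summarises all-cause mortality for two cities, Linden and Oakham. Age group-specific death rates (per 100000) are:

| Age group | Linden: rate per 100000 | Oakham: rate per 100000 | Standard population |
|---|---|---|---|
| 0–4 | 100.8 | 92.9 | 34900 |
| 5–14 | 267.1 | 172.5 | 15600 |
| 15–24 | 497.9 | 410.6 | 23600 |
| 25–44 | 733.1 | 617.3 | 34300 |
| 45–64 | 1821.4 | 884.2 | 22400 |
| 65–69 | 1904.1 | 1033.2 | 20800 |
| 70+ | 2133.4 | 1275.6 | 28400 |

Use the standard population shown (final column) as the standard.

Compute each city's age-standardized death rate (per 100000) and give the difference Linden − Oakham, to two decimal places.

395.85

Standard total = 180000; weights = 0.1939, 0.0867, 0.1311, 0.1906, 0.1244, 0.1156, 0.1578.
Linden: 0.1939×100.8 + 0.0867×267.1 + 0.1311×497.9 + 0.1906×733.1 + 0.1244×1821.4 + 0.1156×1904.1 + 0.1578×2133.4 = 1030.9647 per 100000.
Oakham: 0.1939×92.9 + 0.0867×172.5 + 0.1311×410.6 + 0.1906×617.3 + 0.1244×884.2 + 0.1156×1033.2 + 0.1578×1275.6 = 635.1136 per 100000.
Difference = 1030.9647 − 635.1136 = 395.8512.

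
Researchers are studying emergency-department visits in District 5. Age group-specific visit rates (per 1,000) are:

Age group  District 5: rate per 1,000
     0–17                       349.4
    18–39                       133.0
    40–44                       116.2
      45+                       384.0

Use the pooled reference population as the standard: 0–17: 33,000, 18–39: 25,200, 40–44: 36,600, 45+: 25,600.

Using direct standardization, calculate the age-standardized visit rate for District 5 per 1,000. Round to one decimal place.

240.6

Standard total = 120,400; weights = 0.2741, 0.2093, 0.3040, 0.2126.
Standardized rate: 0.2741×349.4 + 0.2093×133.0 + 0.3040×116.2 + 0.2126×384.0 = 240.5741 per 1,000.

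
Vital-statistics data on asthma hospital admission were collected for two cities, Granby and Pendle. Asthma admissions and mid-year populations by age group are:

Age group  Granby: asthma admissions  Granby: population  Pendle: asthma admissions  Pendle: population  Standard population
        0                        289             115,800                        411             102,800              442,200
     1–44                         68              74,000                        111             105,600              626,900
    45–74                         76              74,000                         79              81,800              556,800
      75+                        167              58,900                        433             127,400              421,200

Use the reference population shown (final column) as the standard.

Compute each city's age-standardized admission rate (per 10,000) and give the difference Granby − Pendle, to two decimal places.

Age-specific rates per 10,000 for Granby: 24.96, 9.19, 10.27, 28.35.
For Pendle: 39.98, 10.51, 9.66, 33.99.
Standard total = 2,047,100; weights = 0.2160, 0.3062, 0.2720, 0.2058.
Granby: 0.2160×24.96 + 0.3062×9.19 + 0.2720×10.27 + 0.2058×28.35 = 16.8323 per 10,000.
Pendle: 0.2160×39.98 + 0.3062×10.51 + 0.2720×9.66 + 0.2058×33.99 = 21.4752 per 10,000.
Difference = 16.8323 − 21.4752 = -4.6429.

-4.64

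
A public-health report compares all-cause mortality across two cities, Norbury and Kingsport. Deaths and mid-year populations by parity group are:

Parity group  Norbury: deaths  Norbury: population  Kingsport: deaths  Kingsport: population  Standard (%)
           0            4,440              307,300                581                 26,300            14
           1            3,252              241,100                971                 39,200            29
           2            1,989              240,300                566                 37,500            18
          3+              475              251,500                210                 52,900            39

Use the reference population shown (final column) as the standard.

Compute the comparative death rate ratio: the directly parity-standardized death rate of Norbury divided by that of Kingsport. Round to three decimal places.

Parity-specific rates per 100,000 for Norbury: 1444.84, 1348.82, 827.72, 188.87.
For Kingsport: 2209.13, 2477.04, 1509.33, 396.98.
Standard weights: 0.14, 0.29, 0.18, 0.39.
Norbury: 0.1400×1444.84 + 0.2900×1348.82 + 0.1800×827.72 + 0.3900×188.87 = 816.0819 per 100,000.
Kingsport: 0.1400×2209.13 + 0.2900×2477.04 + 0.1800×1509.33 + 0.3900×396.98 = 1454.1198 per 100,000.
Ratio = 816.0819 ÷ 1454.1198 = 0.56122.

0.561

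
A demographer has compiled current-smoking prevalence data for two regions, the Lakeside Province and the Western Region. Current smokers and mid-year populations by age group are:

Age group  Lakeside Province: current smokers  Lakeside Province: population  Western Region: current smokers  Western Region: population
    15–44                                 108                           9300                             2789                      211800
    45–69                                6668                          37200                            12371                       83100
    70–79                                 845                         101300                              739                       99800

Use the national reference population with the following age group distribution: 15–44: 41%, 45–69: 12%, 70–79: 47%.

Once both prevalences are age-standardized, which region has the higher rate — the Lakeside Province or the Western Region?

Age-specific rates per 1000 for the Lakeside Province: 11.613, 179.247, 8.342.
For the Western Region: 13.168, 148.869, 7.405.
Standard weights: 0.41, 0.12, 0.47.
The Lakeside Province: 0.4100×11.613 + 0.1200×179.247 + 0.4700×8.342 = 30.1915 per 1000.
The Western Region: 0.4100×13.168 + 0.1200×148.869 + 0.4700×7.405 = 26.7434 per 1000.

Lakeside Province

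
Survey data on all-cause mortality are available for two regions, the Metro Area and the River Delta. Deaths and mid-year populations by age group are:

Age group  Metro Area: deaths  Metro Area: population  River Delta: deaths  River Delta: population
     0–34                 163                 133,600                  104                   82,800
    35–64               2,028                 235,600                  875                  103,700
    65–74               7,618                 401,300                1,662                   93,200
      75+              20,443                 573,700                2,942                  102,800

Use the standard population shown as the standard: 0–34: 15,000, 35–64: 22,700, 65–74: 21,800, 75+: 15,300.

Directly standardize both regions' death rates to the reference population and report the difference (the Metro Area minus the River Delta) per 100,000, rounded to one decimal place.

Age-specific rates per 100,000 for the Metro Area: 122.01, 860.78, 1898.33, 3563.36.
For the River Delta: 125.60, 843.78, 1783.26, 2861.87.
Standard total = 74,800; weights = 0.2005, 0.3035, 0.2914, 0.2045.
The Metro Area: 0.2005×122.01 + 0.3035×860.78 + 0.2914×1898.33 + 0.2045×3563.36 = 1567.8187 per 100,000.
The River Delta: 0.2005×125.60 + 0.3035×843.78 + 0.2914×1783.26 + 0.2045×2861.87 = 1386.3576 per 100,000.
Difference = 1567.8187 − 1386.3576 = 181.4611.

181.5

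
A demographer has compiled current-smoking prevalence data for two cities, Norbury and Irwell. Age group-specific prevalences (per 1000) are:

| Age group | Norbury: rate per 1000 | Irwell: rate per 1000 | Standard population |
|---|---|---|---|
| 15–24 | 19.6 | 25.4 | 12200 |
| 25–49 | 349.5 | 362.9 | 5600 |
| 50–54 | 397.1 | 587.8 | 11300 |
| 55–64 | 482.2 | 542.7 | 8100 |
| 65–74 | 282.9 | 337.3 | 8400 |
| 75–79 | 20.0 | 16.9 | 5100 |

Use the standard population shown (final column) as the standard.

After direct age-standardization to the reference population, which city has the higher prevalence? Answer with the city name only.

Standard total = 50700; weights = 0.2406, 0.1105, 0.2229, 0.1598, 0.1657, 0.1006.
Norbury: 0.2406×19.6 + 0.1105×349.5 + 0.2229×397.1 + 0.1598×482.2 + 0.1657×282.9 + 0.1006×20.0 = 257.7462 per 1000.
Irwell: 0.2406×25.4 + 0.1105×362.9 + 0.2229×587.8 + 0.1598×542.7 + 0.1657×337.3 + 0.1006×16.9 = 321.4919 per 1000.

Irwell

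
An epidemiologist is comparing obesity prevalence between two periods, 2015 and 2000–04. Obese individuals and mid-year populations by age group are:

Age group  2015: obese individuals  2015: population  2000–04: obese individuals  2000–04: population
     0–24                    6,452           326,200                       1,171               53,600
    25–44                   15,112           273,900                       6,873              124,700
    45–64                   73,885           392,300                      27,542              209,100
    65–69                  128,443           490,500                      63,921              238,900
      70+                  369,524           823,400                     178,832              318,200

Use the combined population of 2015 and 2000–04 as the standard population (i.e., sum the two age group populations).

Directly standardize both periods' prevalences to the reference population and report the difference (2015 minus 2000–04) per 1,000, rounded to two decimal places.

Age-specific rates per 1,000 for 2015: 19.779, 55.173, 188.338, 261.861, 448.778.
For 2000–04: 21.847, 55.116, 131.717, 267.564, 562.011.
Combined standard total = 3,250,800; weights = 0.1168, 0.1226, 0.1850, 0.2244, 0.3512.
2015: 0.1168×19.779 + 0.1226×55.173 + 0.1850×188.338 + 0.2244×261.861 + 0.3512×448.778 = 260.2737 per 1,000.
2000–04: 0.1168×21.847 + 0.1226×55.116 + 0.1850×131.717 + 0.2244×267.564 + 0.3512×562.011 = 291.0774 per 1,000.
Difference = 260.2737 − 291.0774 = -30.8038.

-30.80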